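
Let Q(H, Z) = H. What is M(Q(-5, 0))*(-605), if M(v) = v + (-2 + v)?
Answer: 7260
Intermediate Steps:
M(v) = -2 + 2*v
M(Q(-5, 0))*(-605) = (-2 + 2*(-5))*(-605) = (-2 - 10)*(-605) = -12*(-605) = 7260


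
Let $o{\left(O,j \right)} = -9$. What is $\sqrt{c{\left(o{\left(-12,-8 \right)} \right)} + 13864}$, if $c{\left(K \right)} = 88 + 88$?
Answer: $6 \sqrt{390} \approx 118.49$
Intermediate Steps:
$c{\left(K \right)} = 176$
$\sqrt{c{\left(o{\left(-12,-8 \right)} \right)} + 13864} = \sqrt{176 + 13864} = \sqrt{14040} = 6 \sqrt{390}$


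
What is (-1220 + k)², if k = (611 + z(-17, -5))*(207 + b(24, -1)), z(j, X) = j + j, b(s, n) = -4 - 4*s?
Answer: 3662549361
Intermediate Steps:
z(j, X) = 2*j
k = 61739 (k = (611 + 2*(-17))*(207 + (-4 - 4*24)) = (611 - 34)*(207 + (-4 - 96)) = 577*(207 - 100) = 577*107 = 61739)
(-1220 + k)² = (-1220 + 61739)² = 60519² = 3662549361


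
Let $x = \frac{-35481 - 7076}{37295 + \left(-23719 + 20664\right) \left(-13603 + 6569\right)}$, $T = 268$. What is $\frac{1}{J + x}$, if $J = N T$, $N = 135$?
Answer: $\frac{21526165}{778816607143} \approx 2.764 \cdot 10^{-5}$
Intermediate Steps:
$J = 36180$ ($J = 135 \cdot 268 = 36180$)
$x = - \frac{42557}{21526165}$ ($x = - \frac{42557}{37295 - -21488870} = - \frac{42557}{37295 + 21488870} = - \frac{42557}{21526165} \approx -0.001977$)
$\frac{1}{J + x} = \frac{1}{36180 - \frac{42557}{21526165}} = \frac{1}{\frac{778816607143}{21526165}} = \frac{21526165}{778816607143}$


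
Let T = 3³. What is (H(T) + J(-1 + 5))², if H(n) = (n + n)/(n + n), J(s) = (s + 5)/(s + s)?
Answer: 289/64 ≈ 4.5156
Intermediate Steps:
J(s) = (5 + s)/(2*s) (J(s) = (5 + s)/((2*s)) = (5 + s)*(1/(2*s)) = (5 + s)/(2*s))
T = 27
H(n) = 1 (H(n) = (2*n)/((2*n)) = (2*n)*(1/(2*n)) = 1)
(H(T) + J(-1 + 5))² = (1 + (5 + (-1 + 5))/(2*(-1 + 5)))² = (1 + (½)*(5 + 4)/4)² = (1 + (½)*(¼)*9)² = (1 + 9/8)² = (17/8)² = 289/64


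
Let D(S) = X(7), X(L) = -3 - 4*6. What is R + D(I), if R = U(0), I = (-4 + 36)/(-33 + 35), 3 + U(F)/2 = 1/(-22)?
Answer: -364/11 ≈ -33.091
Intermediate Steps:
X(L) = -27 (X(L) = -3 - 24 = -27)
U(F) = -67/11 (U(F) = -6 + 2/(-22) = -6 + 2*(-1/22) = -6 - 1/11 = -67/11)
I = 16 (I = 32/2 = 32*(½) = 16)
D(S) = -27
R = -67/11 ≈ -6.0909
R + D(I) = -67/11 - 27 = -364/11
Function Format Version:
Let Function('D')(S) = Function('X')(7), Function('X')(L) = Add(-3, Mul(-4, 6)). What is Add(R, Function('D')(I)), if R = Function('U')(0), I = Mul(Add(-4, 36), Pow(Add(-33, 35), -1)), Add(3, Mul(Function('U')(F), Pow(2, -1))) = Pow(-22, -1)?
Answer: Rational(-364, 11) ≈ -33.091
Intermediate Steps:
Function('X')(L) = -27 (Function('X')(L) = Add(-3, -24) = -27)
Function('U')(F) = Rational(-67, 11) (Function('U')(F) = Add(-6, Mul(2, Pow(-22, -1))) = Add(-6, Mul(2, Rational(-1, 22))) = Add(-6, Rational(-1, 11)) = Rational(-67, 11))
I = 16 (I = Mul(32, Pow(2, -1)) = Mul(32, Rational(1, 2)) = 16)
Function('D')(S) = -27
R = Rational(-67, 11) ≈ -6.0909
Add(R, Function('D')(I)) = Add(Rational(-67, 11), -27) = Rational(-364, 11)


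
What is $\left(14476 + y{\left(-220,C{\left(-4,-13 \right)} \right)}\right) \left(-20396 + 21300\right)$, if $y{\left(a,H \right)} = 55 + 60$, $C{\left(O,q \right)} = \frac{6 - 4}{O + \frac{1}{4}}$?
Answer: $13190264$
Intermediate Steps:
$C{\left(O,q \right)} = \frac{2}{\frac{1}{4} + O}$ ($C{\left(O,q \right)} = \frac{2}{O + \frac{1}{4}} = \frac{2}{\frac{1}{4} + O}$)
$y{\left(a,H \right)} = 115$
$\left(14476 + y{\left(-220,C{\left(-4,-13 \right)} \right)}\right) \left(-20396 + 21300\right) = \left(14476 + 115\right) \left(-20396 + 21300\right) = 14591 \cdot 904 = 13190264$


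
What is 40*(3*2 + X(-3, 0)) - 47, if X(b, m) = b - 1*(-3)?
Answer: 193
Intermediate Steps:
X(b, m) = 3 + b (X(b, m) = b + 3 = 3 + b)
40*(3*2 + X(-3, 0)) - 47 = 40*(3*2 + (3 - 3)) - 47 = 40*(6 + 0) - 47 = 40*6 - 47 = 240 - 47 = 193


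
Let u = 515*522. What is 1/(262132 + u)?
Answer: 1/530962 ≈ 1.8834e-6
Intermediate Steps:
u = 268830
1/(262132 + u) = 1/(262132 + 268830) = 1/530962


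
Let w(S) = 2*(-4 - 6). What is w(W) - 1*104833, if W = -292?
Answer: -104853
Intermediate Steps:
w(S) = -20 (w(S) = 2*(-10) = -20)
w(W) - 1*104833 = -20 - 1*104833 = -20 - 104833 = -104853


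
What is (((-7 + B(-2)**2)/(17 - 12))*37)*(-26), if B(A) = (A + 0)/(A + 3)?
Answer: 2886/5 ≈ 577.20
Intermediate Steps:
B(A) = A/(3 + A)
(((-7 + B(-2)**2)/(17 - 12))*37)*(-26) = (((-7 + (-2/(3 - 2))**2)/(17 - 12))*37)*(-26) = (((-7 + (-2/1)**2)/5)*37)*(-26) = (((-7 + (-2*1)**2)*(1/5))*37)*(-26) = (((-7 + (-2)**2)*(1/5))*37)*(-26) = (((-7 + 4)*(1/5))*37)*(-26) = (-3*1/5*37)*(-26) = -3/5*37*(-26) = -111/5*(-26) = 2886/5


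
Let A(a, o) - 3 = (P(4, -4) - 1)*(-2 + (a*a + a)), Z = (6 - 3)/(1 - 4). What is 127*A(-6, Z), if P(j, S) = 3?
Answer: 7493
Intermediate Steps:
Z = -1 (Z = 3/(-3) = 3*(-1/3) = -1)
A(a, o) = -1 + 2*a + 2*a**2 (A(a, o) = 3 + (3 - 1)*(-2 + (a*a + a)) = 3 + 2*(-2 + (a**2 + a)) = 3 + 2*(-2 + (a + a**2)) = 3 + 2*(-2 + a + a**2) = 3 + (-4 + 2*a + 2*a**2) = -1 + 2*a + 2*a**2)
127*A(-6, Z) = 127*(-1 + 2*(-6) + 2*(-6)**2) = 127*(-1 - 12 + 2*36) = 127*(-1 - 12 + 72) = 127*59 = 7493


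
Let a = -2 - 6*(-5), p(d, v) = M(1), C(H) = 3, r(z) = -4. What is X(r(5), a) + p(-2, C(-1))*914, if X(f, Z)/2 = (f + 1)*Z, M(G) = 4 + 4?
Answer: 7144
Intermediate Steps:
M(G) = 8
p(d, v) = 8
a = 28 (a = -2 + 30 = 28)
X(f, Z) = 2*Z*(1 + f) (X(f, Z) = 2*((f + 1)*Z) = 2*((1 + f)*Z) = 2*(Z*(1 + f)) = 2*Z*(1 + f))
X(r(5), a) + p(-2, C(-1))*914 = 2*28*(1 - 4) + 8*914 = 2*28*(-3) + 7312 = -168 + 7312 = 7144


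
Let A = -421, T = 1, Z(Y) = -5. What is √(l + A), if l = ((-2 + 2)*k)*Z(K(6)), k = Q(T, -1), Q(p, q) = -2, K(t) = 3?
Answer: I*√421 ≈ 20.518*I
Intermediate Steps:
k = -2
l = 0 (l = ((-2 + 2)*(-2))*(-5) = (0*(-2))*(-5) = 0*(-5) = 0)
√(l + A) = √(0 - 421) = √(-421) = I*√421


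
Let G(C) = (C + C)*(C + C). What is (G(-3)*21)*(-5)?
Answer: -3780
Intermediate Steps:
G(C) = 4*C² (G(C) = (2*C)*(2*C) = 4*C²)
(G(-3)*21)*(-5) = ((4*(-3)²)*21)*(-5) = ((4*9)*21)*(-5) = (36*21)*(-5) = 756*(-5) = -3780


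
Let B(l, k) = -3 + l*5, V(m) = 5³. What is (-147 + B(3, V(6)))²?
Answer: 18225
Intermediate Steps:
V(m) = 125
B(l, k) = -3 + 5*l
(-147 + B(3, V(6)))² = (-147 + (-3 + 5*3))² = (-147 + (-3 + 15))² = (-147 + 12)² = (-135)² = 18225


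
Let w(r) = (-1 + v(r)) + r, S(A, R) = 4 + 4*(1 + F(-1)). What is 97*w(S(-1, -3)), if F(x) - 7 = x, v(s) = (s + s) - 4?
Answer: 8827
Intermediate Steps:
v(s) = -4 + 2*s (v(s) = 2*s - 4 = -4 + 2*s)
F(x) = 7 + x
S(A, R) = 32 (S(A, R) = 4 + 4*(1 + (7 - 1)) = 4 + 4*(1 + 6) = 4 + 4*7 = 4 + 28 = 32)
w(r) = -5 + 3*r (w(r) = (-1 + (-4 + 2*r)) + r = (-5 + 2*r) + r = -5 + 3*r)
97*w(S(-1, -3)) = 97*(-5 + 3*32) = 97*(-5 + 96) = 97*91 = 8827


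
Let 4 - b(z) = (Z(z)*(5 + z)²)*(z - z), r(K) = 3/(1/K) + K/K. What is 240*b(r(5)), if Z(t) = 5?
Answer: 960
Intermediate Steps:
r(K) = 1 + 3*K (r(K) = 3*K + 1 = 1 + 3*K)
b(z) = 4 (b(z) = 4 - 5*(5 + z)²*(z - z) = 4 - 5*(5 + z)²*0 = 4 - 1*0 = 4 + 0 = 4)
240*b(r(5)) = 240*4 = 960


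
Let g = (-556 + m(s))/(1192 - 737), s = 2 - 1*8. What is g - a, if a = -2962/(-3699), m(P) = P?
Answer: -3426548/1683045 ≈ -2.0359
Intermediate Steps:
s = -6 (s = 2 - 8 = -6)
a = 2962/3699 (a = -2962*(-1/3699) = 2962/3699 ≈ 0.80076)
g = -562/455 (g = (-556 - 6)/(1192 - 737) = -562/455 ≈ -1.2352)
g - a = -562/455 - 1*2962/3699 = -562/455 - 2962/3699 = -3426548/1683045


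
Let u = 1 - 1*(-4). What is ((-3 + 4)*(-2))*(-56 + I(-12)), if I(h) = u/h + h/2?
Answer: 749/6 ≈ 124.83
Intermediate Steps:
u = 5 (u = 1 + 4 = 5)
I(h) = h/2 + 5/h (I(h) = 5/h + h/2 = h/2 + 5/h)
((-3 + 4)*(-2))*(-56 + I(-12)) = ((-3 + 4)*(-2))*(-56 + ((½)*(-12) + 5/(-12))) = (1*(-2))*(-56 + (-6 + 5*(-1/12))) = -2*(-56 + (-6 - 5/12)) = -2*(-56 - 77/12) = -2*(-749/12) = 749/6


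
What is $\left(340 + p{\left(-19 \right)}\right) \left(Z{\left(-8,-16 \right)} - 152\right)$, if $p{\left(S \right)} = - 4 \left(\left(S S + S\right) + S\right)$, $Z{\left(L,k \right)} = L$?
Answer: $152320$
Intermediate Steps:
$p{\left(S \right)} = - 8 S - 4 S^{2}$ ($p{\left(S \right)} = - 4 \left(\left(S^{2} + S\right) + S\right) = - 4 \left(\left(S + S^{2}\right) + S\right) = - 4 \left(S^{2} + 2 S\right) = - 8 S - 4 S^{2}$)
$\left(340 + p{\left(-19 \right)}\right) \left(Z{\left(-8,-16 \right)} - 152\right) = \left(340 - - 76 \left(2 - 19\right)\right) \left(-8 - 152\right) = \left(340 - \left(-76\right) \left(-17\right)\right) \left(-160\right) = \left(340 - 1292\right) \left(-160\right) = \left(-952\right) \left(-160\right) = 152320$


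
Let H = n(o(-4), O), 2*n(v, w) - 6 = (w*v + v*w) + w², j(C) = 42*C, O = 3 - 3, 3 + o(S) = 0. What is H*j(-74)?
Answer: -9324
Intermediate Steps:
o(S) = -3 (o(S) = -3 + 0 = -3)
O = 0
n(v, w) = 3 + w²/2 + v*w (n(v, w) = 3 + ((w*v + v*w) + w²)/2 = 3 + ((v*w + v*w) + w²)/2 = 3 + (2*v*w + w²)/2 = 3 + (w² + 2*v*w)/2 = 3 + (w²/2 + v*w) = 3 + w²/2 + v*w)
H = 3 (H = 3 + (½)*0² - 3*0 = 3 + (½)*0 + 0 = 3 + 0 + 0 = 3)
H*j(-74) = 3*(42*(-74)) = 3*(-3108) = -9324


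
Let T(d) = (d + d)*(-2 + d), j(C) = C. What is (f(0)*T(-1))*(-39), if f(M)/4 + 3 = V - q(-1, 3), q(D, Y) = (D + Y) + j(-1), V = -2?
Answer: 5616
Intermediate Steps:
T(d) = 2*d*(-2 + d) (T(d) = (2*d)*(-2 + d) = 2*d*(-2 + d))
q(D, Y) = -1 + D + Y (q(D, Y) = (D + Y) - 1 = -1 + D + Y)
f(M) = -24 (f(M) = -12 + 4*(-2 - (-1 - 1 + 3)) = -12 + 4*(-2 - 1*1) = -12 + 4*(-2 - 1) = -12 + 4*(-3) = -12 - 12 = -24)
(f(0)*T(-1))*(-39) = -48*(-1)*(-2 - 1)*(-39) = -48*(-1)*(-3)*(-39) = -24*6*(-39) = -144*(-39) = 5616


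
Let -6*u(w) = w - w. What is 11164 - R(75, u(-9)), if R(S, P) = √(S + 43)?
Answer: 11164 - √118 ≈ 11153.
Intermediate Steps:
u(w) = 0 (u(w) = -(w - w)/6 = -⅙*0 = 0)
R(S, P) = √(43 + S)
11164 - R(75, u(-9)) = 11164 - √(43 + 75) = 11164 - √118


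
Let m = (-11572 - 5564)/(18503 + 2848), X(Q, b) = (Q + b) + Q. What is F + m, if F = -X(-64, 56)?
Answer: 506712/7117 ≈ 71.197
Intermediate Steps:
X(Q, b) = b + 2*Q
m = -5712/7117 (m = -17136/21351 = -17136*1/21351 = -5712/7117 ≈ -0.80259)
F = 72 (F = -(56 + 2*(-64)) = -(56 - 128) = -1*(-72) = 72)
F + m = 72 - 5712/7117 = 506712/7117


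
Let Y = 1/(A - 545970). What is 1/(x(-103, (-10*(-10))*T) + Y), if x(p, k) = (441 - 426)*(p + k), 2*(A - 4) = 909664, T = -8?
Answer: -91134/1234410031 ≈ -7.3828e-5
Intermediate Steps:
A = 454836 (A = 4 + (1/2)*909664 = 4 + 454832 = 454836)
x(p, k) = 15*k + 15*p (x(p, k) = 15*(k + p) = 15*k + 15*p)
Y = -1/91134 (Y = 1/(454836 - 545970) = 1/(-91134) = -1/91134 ≈ -1.0973e-5)
1/(x(-103, (-10*(-10))*T) + Y) = 1/((15*(-10*(-10)*(-8)) + 15*(-103)) - 1/91134) = 1/((15*(100*(-8)) - 1545) - 1/91134) = 1/((15*(-800) - 1545) - 1/91134) = 1/((-12000 - 1545) - 1/91134) = 1/(-13545 - 1/91134) = 1/(-1234410031/91134) = -91134/1234410031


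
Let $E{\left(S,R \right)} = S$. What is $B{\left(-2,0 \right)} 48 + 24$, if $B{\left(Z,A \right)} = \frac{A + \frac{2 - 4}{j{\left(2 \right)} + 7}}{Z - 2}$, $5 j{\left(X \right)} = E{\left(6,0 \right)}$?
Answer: $\frac{1104}{41} \approx 26.927$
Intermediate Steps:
$j{\left(X \right)} = \frac{6}{5}$ ($j{\left(X \right)} = \frac{1}{5} \cdot 6 = \frac{6}{5}$)
$B{\left(Z,A \right)} = \frac{- \frac{10}{41} + A}{-2 + Z}$ ($B{\left(Z,A \right)} = \frac{A + \frac{2 - 4}{\frac{6}{5} + 7}}{Z - 2} = \frac{A - \frac{2}{\frac{41}{5}}}{-2 + Z} = \frac{A - \frac{10}{41}}{-2 + Z} = \frac{- \frac{10}{41} + A}{-2 + Z}$)
$B{\left(-2,0 \right)} 48 + 24 = \frac{- \frac{10}{41} + 0}{-2 - 2} \cdot 48 + 24 = \frac{1}{-4} \left(- \frac{10}{41}\right) 48 + 24 = \left(- \frac{1}{4}\right) \left(- \frac{10}{41}\right) 48 + 24 = \frac{5}{82} \cdot 48 + 24 = \frac{120}{41} + 24 = \frac{1104}{41}$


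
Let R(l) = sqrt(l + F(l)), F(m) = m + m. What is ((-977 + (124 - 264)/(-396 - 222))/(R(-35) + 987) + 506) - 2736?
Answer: (-689070*sqrt(105) + 680413913*I)/(309*(sqrt(105) - 987*I)) ≈ -2231.0 + 0.010273*I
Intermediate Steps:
F(m) = 2*m
R(l) = sqrt(3)*sqrt(l) (R(l) = sqrt(l + 2*l) = sqrt(3*l) = sqrt(3)*sqrt(l))
((-977 + (124 - 264)/(-396 - 222))/(R(-35) + 987) + 506) - 2736 = ((-977 + (124 - 264)/(-396 - 222))/(sqrt(3)*sqrt(-35) + 987) + 506) - 2736 = ((-977 - 140/(-618))/(sqrt(3)*(I*sqrt(35)) + 987) + 506) - 2736 = ((-977 - 140*(-1/618))/(I*sqrt(105) + 987) + 506) - 2736 = ((-977 + 70/309)/(987 + I*sqrt(105)) + 506) - 2736 = (-301823/(309*(987 + I*sqrt(105))) + 506) - 2736 = (506 - 301823/(309*(987 + I*sqrt(105)))) - 2736 = -2230 - 301823/(309*(987 + I*sqrt(105)))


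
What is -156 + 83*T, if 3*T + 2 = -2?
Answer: -800/3 ≈ -266.67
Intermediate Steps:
T = -4/3 (T = -⅔ + (⅓)*(-2) = -⅔ - ⅔ = -4/3 ≈ -1.3333)
-156 + 83*T = -156 + 83*(-4/3) = -156 - 332/3 = -800/3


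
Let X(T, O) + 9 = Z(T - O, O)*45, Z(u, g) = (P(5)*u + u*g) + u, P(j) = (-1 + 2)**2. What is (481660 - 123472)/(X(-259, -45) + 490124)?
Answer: 358188/904205 ≈ 0.39614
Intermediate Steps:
P(j) = 1 (P(j) = 1**2 = 1)
Z(u, g) = 2*u + g*u (Z(u, g) = (1*u + u*g) + u = (u + g*u) + u = 2*u + g*u)
X(T, O) = -9 + 45*(2 + O)*(T - O) (X(T, O) = -9 + ((T - O)*(2 + O))*45 = -9 + ((2 + O)*(T - O))*45 = -9 + 45*(2 + O)*(T - O))
(481660 - 123472)/(X(-259, -45) + 490124) = (481660 - 123472)/((-9 - 45*(2 - 45)*(-45 - 1*(-259))) + 490124) = 358188/((-9 - 45*(-43)*(-45 + 259)) + 490124) = 358188/((-9 - 45*(-43)*214) + 490124) = 358188/((-9 + 414090) + 490124) = 358188/(414081 + 490124) = 358188/904205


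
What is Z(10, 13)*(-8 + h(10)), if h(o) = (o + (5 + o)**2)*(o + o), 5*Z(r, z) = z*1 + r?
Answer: 107916/5 ≈ 21583.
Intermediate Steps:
Z(r, z) = r/5 + z/5 (Z(r, z) = (z*1 + r)/5 = (z + r)/5 = (r + z)/5 = r/5 + z/5)
h(o) = 2*o*(o + (5 + o)**2) (h(o) = (o + (5 + o)**2)*(2*o) = 2*o*(o + (5 + o)**2))
Z(10, 13)*(-8 + h(10)) = ((1/5)*10 + (1/5)*13)*(-8 + 2*10*(10 + (5 + 10)**2)) = (2 + 13/5)*(-8 + 2*10*(10 + 15**2)) = 23*(-8 + 2*10*(10 + 225))/5 = 23*(-8 + 2*10*235)/5 = 23*(-8 + 4700)/5 = (23/5)*4692 = 107916/5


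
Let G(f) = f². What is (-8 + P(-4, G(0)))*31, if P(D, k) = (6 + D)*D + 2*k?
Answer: -496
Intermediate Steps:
P(D, k) = 2*k + D*(6 + D) (P(D, k) = D*(6 + D) + 2*k = 2*k + D*(6 + D))
(-8 + P(-4, G(0)))*31 = (-8 + ((-4)² + 2*0² + 6*(-4)))*31 = (-8 + (16 + 2*0 - 24))*31 = (-8 + (16 + 0 - 24))*31 = (-8 - 8)*31 = -16*31 = -496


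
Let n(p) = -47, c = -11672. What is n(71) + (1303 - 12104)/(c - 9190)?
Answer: -969713/20862 ≈ -46.482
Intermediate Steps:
n(71) + (1303 - 12104)/(c - 9190) = -47 + (1303 - 12104)/(-11672 - 9190) = -47 - 10801/(-20862) = -47 - 10801*(-1/20862) = -47 + 10801/20862 = -969713/20862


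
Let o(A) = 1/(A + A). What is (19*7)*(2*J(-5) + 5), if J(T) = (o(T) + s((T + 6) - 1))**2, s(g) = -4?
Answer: 256823/50 ≈ 5136.5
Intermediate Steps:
o(A) = 1/(2*A)
J(T) = (-4 + 1/(2*T))**2 (J(T) = (1/(2*T) - 4)**2 = (-4 + 1/(2*T))**2)
(19*7)*(2*J(-5) + 5) = (19*7)*(2*((1/4)*(-1 + 8*(-5))**2/(-5)**2) + 5) = 133*(2*((1/4)*(1/25)*(-1 - 40)**2) + 5) = 133*(2*((1/4)*(1/25)*(-41)**2) + 5) = 133*(2*((1/4)*(1/25)*1681) + 5) = 133*(2*(1681/100) + 5) = 133*(1681/50 + 5) = 133*(1931/50) = 256823/50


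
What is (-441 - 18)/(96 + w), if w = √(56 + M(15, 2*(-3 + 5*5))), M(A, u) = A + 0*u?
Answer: -44064/9145 + 459*√71/9145 ≈ -4.3954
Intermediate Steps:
M(A, u) = A (M(A, u) = A + 0 = A)
w = √71 (w = √(56 + 15) = √71 ≈ 8.4261)
(-441 - 18)/(96 + w) = (-441 - 18)/(96 + √71) = -459/(96 + √71)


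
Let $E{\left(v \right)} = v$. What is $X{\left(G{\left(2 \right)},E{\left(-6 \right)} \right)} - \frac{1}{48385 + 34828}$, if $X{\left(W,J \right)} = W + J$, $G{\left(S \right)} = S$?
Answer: $- \frac{332853}{83213} \approx -4.0$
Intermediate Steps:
$X{\left(W,J \right)} = J + W$
$X{\left(G{\left(2 \right)},E{\left(-6 \right)} \right)} - \frac{1}{48385 + 34828} = \left(-6 + 2\right) - \frac{1}{48385 + 34828} = -4 - \frac{1}{83213} = - \frac{332853}{83213}$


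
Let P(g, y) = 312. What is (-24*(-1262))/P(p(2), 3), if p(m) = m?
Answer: 1262/13 ≈ 97.077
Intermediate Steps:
(-24*(-1262))/P(p(2), 3) = -24*(-1262)/312 = 30288*(1/312) = 1262/13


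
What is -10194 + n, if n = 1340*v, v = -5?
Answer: -16894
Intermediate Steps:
n = -6700 (n = 1340*(-5) = -6700)
-10194 + n = -10194 - 6700 = -16894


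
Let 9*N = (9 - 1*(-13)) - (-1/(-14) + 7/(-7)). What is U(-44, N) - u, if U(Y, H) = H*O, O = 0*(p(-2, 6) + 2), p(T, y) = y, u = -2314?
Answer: 2314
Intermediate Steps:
O = 0 (O = 0*(6 + 2) = 0*8 = 0)
N = 107/42 (N = ((9 - 1*(-13)) - (-1/(-14) + 7/(-7)))/9 = ((9 + 13) - (-1*(-1/14) + 7*(-1/7)))/9 = (22 - (1/14 - 1))/9 = (22 - 1*(-13/14))/9 = (22 + 13/14)/9 = (1/9)*(321/14) = 107/42 ≈ 2.5476)
U(Y, H) = 0 (U(Y, H) = H*0 = 0)
U(-44, N) - u = 0 - 1*(-2314) = 0 + 2314 = 2314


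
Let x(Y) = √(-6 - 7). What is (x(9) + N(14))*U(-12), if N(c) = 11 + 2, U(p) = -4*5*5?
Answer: -1300 - 100*I*√13 ≈ -1300.0 - 360.56*I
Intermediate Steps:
U(p) = -100 (U(p) = -20*5 = -100)
x(Y) = I*√13 (x(Y) = √(-13) = I*√13)
N(c) = 13
(x(9) + N(14))*U(-12) = (I*√13 + 13)*(-100) = (13 + I*√13)*(-100) = -1300 - 100*I*√13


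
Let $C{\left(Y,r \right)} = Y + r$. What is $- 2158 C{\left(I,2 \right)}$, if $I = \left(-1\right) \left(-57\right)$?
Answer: $-127322$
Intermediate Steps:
$I = 57$
$- 2158 C{\left(I,2 \right)} = - 2158 \left(57 + 2\right) = \left(-2158\right) 59 = -127322$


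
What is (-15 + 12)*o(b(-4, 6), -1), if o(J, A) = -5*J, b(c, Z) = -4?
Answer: -60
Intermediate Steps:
(-15 + 12)*o(b(-4, 6), -1) = (-15 + 12)*(-5*(-4)) = -3*20 = -60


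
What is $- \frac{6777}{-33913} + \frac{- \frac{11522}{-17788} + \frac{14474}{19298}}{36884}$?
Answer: $\frac{21455432890475079}{107345453415756952} \approx 0.19987$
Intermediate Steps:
$- \frac{6777}{-33913} + \frac{- \frac{11522}{-17788} + \frac{14474}{19298}}{36884} = \left(-6777\right) \left(- \frac{1}{33913}\right) + \left(\left(-11522\right) \left(- \frac{1}{17788}\right) + 14474 \cdot \frac{1}{19298}\right) \frac{1}{36884} = \frac{6777}{33913} + \left(\frac{5761}{8894} + \frac{7237}{9649}\right) \frac{1}{36884} = \frac{6777}{33913} + \frac{119953767}{85818206} \cdot \frac{1}{36884} = \frac{6777}{33913} + \frac{119953767}{3165318710104} = \frac{21455432890475079}{107345453415756952}$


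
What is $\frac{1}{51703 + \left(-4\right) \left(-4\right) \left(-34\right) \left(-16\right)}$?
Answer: $\frac{1}{60407} \approx 1.6554 \cdot 10^{-5}$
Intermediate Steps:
$\frac{1}{51703 + \left(-4\right) \left(-4\right) \left(-34\right) \left(-16\right)} = \frac{1}{51703 + 16 \left(-34\right) \left(-16\right)} = \frac{1}{51703 - -8704} = \frac{1}{51703 + 8704} = \frac{1}{60407}$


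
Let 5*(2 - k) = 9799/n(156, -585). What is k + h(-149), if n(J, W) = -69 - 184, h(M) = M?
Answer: -176156/1265 ≈ -139.25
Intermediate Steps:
n(J, W) = -253
k = 12329/1265 (k = 2 - 9799/(5*(-253)) = 2 - 9799*(-1)/(5*253) = 2 - ⅕*(-9799/253) = 2 + 9799/1265 = 12329/1265 ≈ 9.7462)
k + h(-149) = 12329/1265 - 149 = -176156/1265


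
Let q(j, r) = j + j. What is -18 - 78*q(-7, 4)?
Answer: 1074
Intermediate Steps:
q(j, r) = 2*j
-18 - 78*q(-7, 4) = -18 - 156*(-7) = -18 - 78*(-14) = -18 + 1092 = 1074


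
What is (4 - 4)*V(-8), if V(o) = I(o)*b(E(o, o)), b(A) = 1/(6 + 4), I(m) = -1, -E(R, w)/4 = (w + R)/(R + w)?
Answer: 0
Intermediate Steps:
E(R, w) = -4 (E(R, w) = -4*(w + R)/(R + w) = -4*(R + w)/(R + w) = -4*1 = -4)
b(A) = ⅒ (b(A) = 1/10 = ⅒)
V(o) = -⅒ (V(o) = -1*⅒ = -⅒)
(4 - 4)*V(-8) = (4 - 4)*(-⅒) = 0*(-⅒) = 0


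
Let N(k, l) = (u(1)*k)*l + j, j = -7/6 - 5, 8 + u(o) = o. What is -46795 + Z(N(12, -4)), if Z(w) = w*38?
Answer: -102784/3 ≈ -34261.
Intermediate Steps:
u(o) = -8 + o
j = -37/6 (j = -7*⅙ - 5 = -7/6 - 5 = -37/6 ≈ -6.1667)
N(k, l) = -37/6 - 7*k*l (N(k, l) = ((-8 + 1)*k)*l - 37/6 = (-7*k)*l - 37/6 = -7*k*l - 37/6 = -37/6 - 7*k*l)
Z(w) = 38*w
-46795 + Z(N(12, -4)) = -46795 + 38*(-37/6 - 7*12*(-4)) = -46795 + 38*(-37/6 + 336) = -46795 + 38*(1979/6) = -46795 + 37601/3 = -102784/3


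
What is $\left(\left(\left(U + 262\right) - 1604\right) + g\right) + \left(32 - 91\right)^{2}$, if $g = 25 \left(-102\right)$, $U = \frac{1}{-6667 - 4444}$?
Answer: $- \frac{4566622}{11111} \approx -411.0$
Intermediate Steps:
$U = - \frac{1}{11111}$ ($U = \frac{1}{-11111} = - \frac{1}{11111} \approx -9.0001 \cdot 10^{-5}$)
$g = -2550$
$\left(\left(\left(U + 262\right) - 1604\right) + g\right) + \left(32 - 91\right)^{2} = \left(\left(\left(- \frac{1}{11111} + 262\right) - 1604\right) - 2550\right) + \left(32 - 91\right)^{2} = \left(\left(\frac{2911081}{11111} - 1604\right) - 2550\right) + \left(-59\right)^{2} = \left(- \frac{14910963}{11111} - 2550\right) + 3481 = - \frac{43244013}{11111} + 3481 = - \frac{4566622}{11111}$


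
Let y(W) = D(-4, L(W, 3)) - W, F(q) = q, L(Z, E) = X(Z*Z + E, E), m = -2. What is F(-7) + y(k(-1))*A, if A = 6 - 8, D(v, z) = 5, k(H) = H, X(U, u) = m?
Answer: -19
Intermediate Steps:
X(U, u) = -2
L(Z, E) = -2
y(W) = 5 - W
A = -2
F(-7) + y(k(-1))*A = -7 + (5 - 1*(-1))*(-2) = -7 + (5 + 1)*(-2) = -7 + 6*(-2) = -7 - 12 = -19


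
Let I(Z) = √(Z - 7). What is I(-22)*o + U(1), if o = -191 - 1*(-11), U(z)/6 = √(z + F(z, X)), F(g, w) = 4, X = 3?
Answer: 6*√5 - 180*I*√29 ≈ 13.416 - 969.33*I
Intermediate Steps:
U(z) = 6*√(4 + z) (U(z) = 6*√(z + 4) = 6*√(4 + z))
I(Z) = √(-7 + Z)
o = -180 (o = -191 + 11 = -180)
I(-22)*o + U(1) = √(-7 - 22)*(-180) + 6*√(4 + 1) = √(-29)*(-180) + 6*√5 = (I*√29)*(-180) + 6*√5 = -180*I*√29 + 6*√5 = 6*√5 - 180*I*√29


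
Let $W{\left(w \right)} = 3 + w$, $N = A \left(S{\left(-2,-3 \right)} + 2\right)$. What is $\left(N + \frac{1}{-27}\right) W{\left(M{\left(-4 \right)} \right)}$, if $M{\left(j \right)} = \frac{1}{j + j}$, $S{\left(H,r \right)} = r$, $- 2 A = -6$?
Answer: $- \frac{943}{108} \approx -8.7315$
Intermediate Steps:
$A = 3$ ($A = \left(- \frac{1}{2}\right) \left(-6\right) = 3$)
$M{\left(j \right)} = \frac{1}{2 j}$
$N = -3$ ($N = 3 \left(-3 + 2\right) = 3 \left(-1\right) = -3$)
$\left(N + \frac{1}{-27}\right) W{\left(M{\left(-4 \right)} \right)} = \left(-3 + \frac{1}{-27}\right) \left(3 + \frac{1}{2 \left(-4\right)}\right) = \left(-3 - \frac{1}{27}\right) \left(3 + \frac{1}{2} \left(- \frac{1}{4}\right)\right) = - \frac{82 \left(3 - \frac{1}{8}\right)}{27} = \left(- \frac{82}{27}\right) \frac{23}{8} = - \frac{943}{108}$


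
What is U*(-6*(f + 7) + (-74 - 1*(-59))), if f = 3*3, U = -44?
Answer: 4884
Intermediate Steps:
f = 9
U*(-6*(f + 7) + (-74 - 1*(-59))) = -44*(-6*(9 + 7) + (-74 - 1*(-59))) = -44*(-6*16 + (-74 + 59)) = -44*(-96 - 15) = -44*(-111) = 4884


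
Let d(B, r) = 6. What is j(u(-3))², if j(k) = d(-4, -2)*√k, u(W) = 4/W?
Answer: -48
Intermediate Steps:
j(k) = 6*√k
j(u(-3))² = (6*√(4/(-3)))² = (6*√(4*(-⅓)))² = (6*√(-4/3))² = (6*(2*I*√3/3))² = (4*I*√3)² = -48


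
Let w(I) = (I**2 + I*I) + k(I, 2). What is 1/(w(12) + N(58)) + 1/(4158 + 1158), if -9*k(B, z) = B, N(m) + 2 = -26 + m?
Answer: 8449/2525100 ≈ 0.0033460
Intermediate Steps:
N(m) = -28 + m (N(m) = -2 + (-26 + m) = -28 + m)
k(B, z) = -B/9
w(I) = 2*I**2 - I/9 (w(I) = (I**2 + I*I) - I/9 = (I**2 + I**2) - I/9 = 2*I**2 - I/9)
1/(w(12) + N(58)) + 1/(4158 + 1158) = 1/((1/9)*12*(-1 + 18*12) + (-28 + 58)) + 1/(4158 + 1158) = 1/((1/9)*12*(-1 + 216) + 30) + 1/5316 = 1/((1/9)*12*215 + 30) + 1/5316 = 1/(860/3 + 30) + 1/5316 = 1/(950/3) + 1/5316 = 3/950 + 1/5316 = 8449/2525100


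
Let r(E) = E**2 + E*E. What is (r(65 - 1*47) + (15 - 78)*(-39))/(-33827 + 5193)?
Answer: -3105/28634 ≈ -0.10844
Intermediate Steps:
r(E) = 2*E**2 (r(E) = E**2 + E**2 = 2*E**2)
(r(65 - 1*47) + (15 - 78)*(-39))/(-33827 + 5193) = (2*(65 - 1*47)**2 + (15 - 78)*(-39))/(-33827 + 5193) = (2*(65 - 47)**2 - 63*(-39))/(-28634) = (2*18**2 + 2457)*(-1/28634) = (2*324 + 2457)*(-1/28634) = (648 + 2457)*(-1/28634) = 3105*(-1/28634) = -3105/28634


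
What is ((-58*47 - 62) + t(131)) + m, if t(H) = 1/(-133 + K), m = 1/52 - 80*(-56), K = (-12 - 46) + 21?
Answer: 7478699/4420 ≈ 1692.0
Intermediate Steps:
K = -37 (K = -58 + 21 = -37)
m = 232961/52 (m = 1/52 + 4480 = 232961/52 ≈ 4480.0)
t(H) = -1/170 (t(H) = 1/(-133 - 37) = 1/(-170) = -1/170)
((-58*47 - 62) + t(131)) + m = ((-58*47 - 62) - 1/170) + 232961/52 = ((-2726 - 62) - 1/170) + 232961/52 = (-2788 - 1/170) + 232961/52 = -473961/170 + 232961/52 = 7478699/4420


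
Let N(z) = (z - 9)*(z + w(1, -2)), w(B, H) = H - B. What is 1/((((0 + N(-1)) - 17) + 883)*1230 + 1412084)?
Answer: 1/2526464 ≈ 3.9581e-7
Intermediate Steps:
N(z) = (-9 + z)*(-3 + z) (N(z) = (z - 9)*(z + (-2 - 1*1)) = (-9 + z)*(z + (-2 - 1)) = (-9 + z)*(z - 3) = (-9 + z)*(-3 + z))
1/((((0 + N(-1)) - 17) + 883)*1230 + 1412084) = 1/((((0 + (27 + (-1)² - 12*(-1))) - 17) + 883)*1230 + 1412084) = 1/((((0 + (27 + 1 + 12)) - 17) + 883)*1230 + 1412084) = 1/((((0 + 40) - 17) + 883)*1230 + 1412084) = 1/(((40 - 17) + 883)*1230 + 1412084) = 1/((23 + 883)*1230 + 1412084) = 1/(906*1230 + 1412084) = 1/(1114380 + 1412084) = 1/2526464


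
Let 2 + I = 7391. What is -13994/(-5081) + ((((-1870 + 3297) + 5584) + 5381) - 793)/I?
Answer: 162336185/37543509 ≈ 4.3239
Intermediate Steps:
I = 7389 (I = -2 + 7391 = 7389)
-13994/(-5081) + ((((-1870 + 3297) + 5584) + 5381) - 793)/I = -13994/(-5081) + ((((-1870 + 3297) + 5584) + 5381) - 793)/7389 = -13994*(-1/5081) + (((1427 + 5584) + 5381) - 793)*(1/7389) = 13994/5081 + ((7011 + 5381) - 793)*(1/7389) = 13994/5081 + (12392 - 793)*(1/7389) = 13994/5081 + 11599*(1/7389) = 13994/5081 + 11599/7389 = 162336185/37543509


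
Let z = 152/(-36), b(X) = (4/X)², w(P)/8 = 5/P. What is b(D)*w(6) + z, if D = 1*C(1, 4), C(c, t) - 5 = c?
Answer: -34/27 ≈ -1.2593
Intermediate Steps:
w(P) = 40/P (w(P) = 8*(5/P) = 40/P)
C(c, t) = 5 + c
D = 6 (D = 1*(5 + 1) = 1*6 = 6)
b(X) = 16/X²
z = -38/9 (z = 152*(-1/36) = -38/9 ≈ -4.2222)
b(D)*w(6) + z = (16/6²)*(40/6) - 38/9 = (16*(1/36))*(40*(⅙)) - 38/9 = (4/9)*(20/3) - 38/9 = 80/27 - 38/9 = -34/27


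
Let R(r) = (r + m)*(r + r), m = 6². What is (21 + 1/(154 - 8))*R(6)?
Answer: 772884/73 ≈ 10587.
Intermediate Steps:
m = 36
R(r) = 2*r*(36 + r) (R(r) = (r + 36)*(r + r) = (36 + r)*(2*r) = 2*r*(36 + r))
(21 + 1/(154 - 8))*R(6) = (21 + 1/(154 - 8))*(2*6*(36 + 6)) = (21 + 1/146)*(2*6*42) = (21 + 1/146)*504 = (3067/146)*504 = 772884/73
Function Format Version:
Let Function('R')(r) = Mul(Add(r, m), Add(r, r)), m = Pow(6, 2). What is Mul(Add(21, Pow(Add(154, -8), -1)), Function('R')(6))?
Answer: Rational(772884, 73) ≈ 10587.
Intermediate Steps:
m = 36
Function('R')(r) = Mul(2, r, Add(36, r)) (Function('R')(r) = Mul(Add(r, 36), Add(r, r)) = Mul(Add(36, r), Mul(2, r)) = Mul(2, r, Add(36, r)))
Mul(Add(21, Pow(Add(154, -8), -1)), Function('R')(6)) = Mul(Add(21, Pow(Add(154, -8), -1)), Mul(2, 6, Add(36, 6))) = Mul(Add(21, Pow(146, -1)), Mul(2, 6, 42)) = Mul(Add(21, Rational(1, 146)), 504) = Mul(Rational(3067, 146), 504) = Rational(772884, 73)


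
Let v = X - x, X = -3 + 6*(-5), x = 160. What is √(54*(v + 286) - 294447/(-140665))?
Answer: √99409935641205/140665 ≈ 70.881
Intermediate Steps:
X = -33 (X = -3 - 30 = -33)
v = -193 (v = -33 - 1*160 = -33 - 160 = -193)
√(54*(v + 286) - 294447/(-140665)) = √(54*(-193 + 286) - 294447/(-140665)) = √(54*93 - 294447*(-1/140665)) = √(5022 + 294447/140665) = √(706714077/140665) = √99409935641205/140665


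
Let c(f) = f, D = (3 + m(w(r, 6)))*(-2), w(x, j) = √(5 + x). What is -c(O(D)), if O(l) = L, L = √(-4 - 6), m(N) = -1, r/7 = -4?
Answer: -I*√10 ≈ -3.1623*I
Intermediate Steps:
r = -28 (r = 7*(-4) = -28)
D = -4 (D = (3 - 1)*(-2) = 2*(-2) = -4)
L = I*√10 (L = √(-10) = I*√10 ≈ 3.1623*I)
O(l) = I*√10
-c(O(D)) = -I*√10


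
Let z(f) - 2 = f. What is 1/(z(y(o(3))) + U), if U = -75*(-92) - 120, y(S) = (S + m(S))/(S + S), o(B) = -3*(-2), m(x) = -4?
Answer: 6/40693 ≈ 0.00014745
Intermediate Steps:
o(B) = 6
y(S) = (-4 + S)/(2*S) (y(S) = (S - 4)/(S + S) = (-4 + S)/((2*S)) = (-4 + S)*(1/(2*S)) = (-4 + S)/(2*S))
z(f) = 2 + f
U = 6780 (U = 6900 - 120 = 6780)
1/(z(y(o(3))) + U) = 1/((2 + (½)*(-4 + 6)/6) + 6780) = 1/((2 + (½)*(⅙)*2) + 6780) = 1/((2 + ⅙) + 6780) = 1/(13/6 + 6780) = 1/(40693/6) = 6/40693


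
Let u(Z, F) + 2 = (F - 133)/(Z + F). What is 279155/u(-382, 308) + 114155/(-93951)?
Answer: -1940826836035/30346173 ≈ -63956.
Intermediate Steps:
u(Z, F) = -2 + (-133 + F)/(F + Z) (u(Z, F) = -2 + (F - 133)/(Z + F) = -2 + (-133 + F)/(F + Z))
279155/u(-382, 308) + 114155/(-93951) = 279155/(((-133 - 1*308 - 2*(-382))/(308 - 382))) + 114155/(-93951) = 279155/(((-133 - 308 + 764)/(-74))) + 114155*(-1/93951) = 279155/((-1/74*323)) - 114155/93951 = 279155/(-323/74) - 114155/93951 = 279155*(-74/323) - 114155/93951 = -20657470/323 - 114155/93951 = -1940826836035/30346173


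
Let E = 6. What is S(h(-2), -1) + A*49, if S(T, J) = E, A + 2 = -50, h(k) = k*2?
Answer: -2542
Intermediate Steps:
h(k) = 2*k
A = -52 (A = -2 - 50 = -52)
S(T, J) = 6
S(h(-2), -1) + A*49 = 6 - 52*49 = 6 - 2548 = -2542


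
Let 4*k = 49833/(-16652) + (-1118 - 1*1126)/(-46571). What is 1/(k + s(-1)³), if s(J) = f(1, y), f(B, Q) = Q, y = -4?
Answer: -3102001168/200811480307 ≈ -0.015447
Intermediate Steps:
s(J) = -4
k = -2283405555/3102001168 (k = (49833/(-16652) + (-1118 - 1*1126)/(-46571))/4 = (49833*(-1/16652) + (-1118 - 1126)*(-1/46571))/4 = (-49833/16652 - 2244*(-1/46571))/4 = (-49833/16652 + 2244/46571)/4 = (¼)*(-2283405555/775500292) = -2283405555/3102001168 ≈ -0.73611)
1/(k + s(-1)³) = 1/(-2283405555/3102001168 + (-4)³) = 1/(-2283405555/3102001168 - 64) = 1/(-200811480307/3102001168) = -3102001168/200811480307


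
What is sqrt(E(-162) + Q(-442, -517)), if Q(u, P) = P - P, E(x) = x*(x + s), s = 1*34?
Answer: 144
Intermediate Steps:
s = 34
E(x) = x*(34 + x) (E(x) = x*(x + 34) = x*(34 + x))
Q(u, P) = 0
sqrt(E(-162) + Q(-442, -517)) = sqrt(-162*(34 - 162) + 0) = sqrt(-162*(-128) + 0) = sqrt(20736 + 0) = sqrt(20736) = 144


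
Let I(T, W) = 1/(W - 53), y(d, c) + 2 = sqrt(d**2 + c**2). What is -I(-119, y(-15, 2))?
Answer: 55/2796 + sqrt(229)/2796 ≈ 0.025083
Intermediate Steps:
y(d, c) = -2 + sqrt(c**2 + d**2) (y(d, c) = -2 + sqrt(d**2 + c**2) = -2 + sqrt(c**2 + d**2))
I(T, W) = 1/(-53 + W)
-I(-119, y(-15, 2)) = -1/(-53 + (-2 + sqrt(2**2 + (-15)**2))) = -1/(-53 + (-2 + sqrt(4 + 225))) = -1/(-53 + (-2 + sqrt(229))) = -1/(-55 + sqrt(229))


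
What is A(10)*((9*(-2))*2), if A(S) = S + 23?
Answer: -1188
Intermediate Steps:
A(S) = 23 + S
A(10)*((9*(-2))*2) = (23 + 10)*((9*(-2))*2) = 33*(-18*2) = 33*(-36) = -1188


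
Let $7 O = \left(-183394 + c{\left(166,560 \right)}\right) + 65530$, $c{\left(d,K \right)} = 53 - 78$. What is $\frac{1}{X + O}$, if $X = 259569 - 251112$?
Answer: $- \frac{7}{58690} \approx -0.00011927$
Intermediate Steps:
$c{\left(d,K \right)} = -25$ ($c{\left(d,K \right)} = 53 - 78 = -25$)
$O = - \frac{117889}{7}$ ($O = \frac{\left(-183394 - 25\right) + 65530}{7} = \frac{-183419 + 65530}{7} = \frac{1}{7} \left(-117889\right) = - \frac{117889}{7} \approx -16841.0$)
$X = 8457$ ($X = 259569 - 251112 = 8457$)
$\frac{1}{X + O} = \frac{1}{8457 - \frac{117889}{7}} = \frac{1}{- \frac{58690}{7}} = - \frac{7}{58690}$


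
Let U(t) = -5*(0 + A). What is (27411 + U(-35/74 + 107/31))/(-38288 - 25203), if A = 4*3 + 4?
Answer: -27331/63491 ≈ -0.43047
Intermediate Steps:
A = 16 (A = 12 + 4 = 16)
U(t) = -80 (U(t) = -5*(0 + 16) = -5*16 = -80)
(27411 + U(-35/74 + 107/31))/(-38288 - 25203) = (27411 - 80)/(-38288 - 25203) = 27331/(-63491) = 27331*(-1/63491) = -27331/63491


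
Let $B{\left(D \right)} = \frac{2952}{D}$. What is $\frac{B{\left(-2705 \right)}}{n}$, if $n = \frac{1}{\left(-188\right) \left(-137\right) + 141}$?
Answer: $- \frac{76447944}{2705} \approx -28262.0$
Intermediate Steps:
$n = \frac{1}{25897}$ ($n = \frac{1}{25756 + 141} = \frac{1}{25897} \approx 3.8614 \cdot 10^{-5}$)
$\frac{B{\left(-2705 \right)}}{n} = \frac{2952}{-2705} \frac{1}{\frac{1}{25897}} = 2952 \left(- \frac{1}{2705}\right) 25897 = \left(- \frac{2952}{2705}\right) 25897 = - \frac{76447944}{2705}$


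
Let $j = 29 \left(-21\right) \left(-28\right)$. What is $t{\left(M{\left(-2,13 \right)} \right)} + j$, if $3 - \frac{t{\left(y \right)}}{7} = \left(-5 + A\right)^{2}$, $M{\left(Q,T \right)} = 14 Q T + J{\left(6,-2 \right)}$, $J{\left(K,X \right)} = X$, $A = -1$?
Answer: $16821$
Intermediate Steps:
$M{\left(Q,T \right)} = -2 + 14 Q T$ ($M{\left(Q,T \right)} = 14 Q T - 2 = -2 + 14 Q T$)
$t{\left(y \right)} = -231$ ($t{\left(y \right)} = 21 - 7 \left(-5 - 1\right)^{2} = 21 - 7 \left(-6\right)^{2} = 21 - 252 = -231$)
$j = 17052$ ($j = \left(-609\right) \left(-28\right) = 17052$)
$t{\left(M{\left(-2,13 \right)} \right)} + j = -231 + 17052 = 16821$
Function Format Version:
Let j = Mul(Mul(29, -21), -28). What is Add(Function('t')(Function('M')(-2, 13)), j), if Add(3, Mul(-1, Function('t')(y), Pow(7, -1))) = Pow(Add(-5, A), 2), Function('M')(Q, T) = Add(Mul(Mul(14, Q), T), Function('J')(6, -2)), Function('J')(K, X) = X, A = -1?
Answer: 16821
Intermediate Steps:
Function('M')(Q, T) = Add(-2, Mul(14, Q, T)) (Function('M')(Q, T) = Add(Mul(Mul(14, Q), T), -2) = Add(Mul(14, Q, T), -2) = Add(-2, Mul(14, Q, T)))
Function('t')(y) = -231 (Function('t')(y) = Add(21, Mul(-7, Pow(Add(-5, -1), 2))) = Add(21, Mul(-7, Pow(-6, 2))) = Add(21, Mul(-7, 36)) = Add(21, -252) = -231)
j = 17052 (j = Mul(-609, -28) = 17052)
Add(Function('t')(Function('M')(-2, 13)), j) = Add(-231, 17052) = 16821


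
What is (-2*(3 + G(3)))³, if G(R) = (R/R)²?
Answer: -512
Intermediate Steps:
G(R) = 1 (G(R) = 1² = 1)
(-2*(3 + G(3)))³ = (-2*(3 + 1))³ = (-2*4)³ = (-8)³ = -512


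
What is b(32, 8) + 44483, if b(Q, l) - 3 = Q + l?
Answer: 44526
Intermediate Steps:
b(Q, l) = 3 + Q + l (b(Q, l) = 3 + (Q + l) = 3 + Q + l)
b(32, 8) + 44483 = (3 + 32 + 8) + 44483 = 43 + 44483 = 44526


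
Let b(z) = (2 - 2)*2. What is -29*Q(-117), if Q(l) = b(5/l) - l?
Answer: -3393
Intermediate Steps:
b(z) = 0 (b(z) = 0*2 = 0)
Q(l) = -l (Q(l) = 0 - l = -l)
-29*Q(-117) = -(-29)*(-117) = -29*117 = -3393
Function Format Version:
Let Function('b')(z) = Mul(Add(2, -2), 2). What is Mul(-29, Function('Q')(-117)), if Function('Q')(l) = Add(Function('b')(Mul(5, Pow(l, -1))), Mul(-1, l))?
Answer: -3393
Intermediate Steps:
Function('b')(z) = 0 (Function('b')(z) = Mul(0, 2) = 0)
Function('Q')(l) = Mul(-1, l) (Function('Q')(l) = Add(0, Mul(-1, l)) = Mul(-1, l))
Mul(-29, Function('Q')(-117)) = Mul(-29, Mul(-1, -117)) = Mul(-29, 117) = -3393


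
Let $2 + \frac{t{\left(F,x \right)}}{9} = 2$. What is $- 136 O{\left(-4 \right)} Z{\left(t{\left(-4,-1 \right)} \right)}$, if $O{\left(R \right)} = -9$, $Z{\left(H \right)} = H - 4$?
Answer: $-4896$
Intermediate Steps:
$t{\left(F,x \right)} = 0$ ($t{\left(F,x \right)} = -18 + 9 \cdot 2 = -18 + 18 = 0$)
$Z{\left(H \right)} = -4 + H$
$- 136 O{\left(-4 \right)} Z{\left(t{\left(-4,-1 \right)} \right)} = \left(-136\right) \left(-9\right) \left(-4 + 0\right) = 1224 \left(-4\right) = -4896$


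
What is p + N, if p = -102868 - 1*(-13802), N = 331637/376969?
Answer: -33574789317/376969 ≈ -89065.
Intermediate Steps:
N = 331637/376969 (N = 331637*(1/376969) = 331637/376969 ≈ 0.87975)
p = -89066 (p = -102868 + 13802 = -89066)
p + N = -89066 + 331637/376969 = -33574789317/376969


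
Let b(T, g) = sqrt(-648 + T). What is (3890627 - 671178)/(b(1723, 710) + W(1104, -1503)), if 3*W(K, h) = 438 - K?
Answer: -714717678/48209 - 16097245*sqrt(43)/48209 ≈ -17015.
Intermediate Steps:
W(K, h) = 146 - K/3 (W(K, h) = (438 - K)/3 = 146 - K/3)
(3890627 - 671178)/(b(1723, 710) + W(1104, -1503)) = (3890627 - 671178)/(sqrt(-648 + 1723) + (146 - 1/3*1104)) = 3219449/(sqrt(1075) + (146 - 368)) = 3219449/(5*sqrt(43) - 222) = 3219449/(-222 + 5*sqrt(43))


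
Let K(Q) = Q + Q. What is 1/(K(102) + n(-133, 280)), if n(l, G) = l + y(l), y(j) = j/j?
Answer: 1/72 ≈ 0.013889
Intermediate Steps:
y(j) = 1
K(Q) = 2*Q
n(l, G) = 1 + l (n(l, G) = l + 1 = 1 + l)
1/(K(102) + n(-133, 280)) = 1/(2*102 + (1 - 133)) = 1/(204 - 132) = 1/72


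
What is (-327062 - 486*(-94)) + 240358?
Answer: -41020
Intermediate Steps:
(-327062 - 486*(-94)) + 240358 = (-327062 + 45684) + 240358 = -281378 + 240358 = -41020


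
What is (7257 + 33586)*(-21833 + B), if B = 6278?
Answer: -635312865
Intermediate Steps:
(7257 + 33586)*(-21833 + B) = (7257 + 33586)*(-21833 + 6278) = 40843*(-15555) = -635312865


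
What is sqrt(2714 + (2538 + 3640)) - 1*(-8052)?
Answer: 8052 + 6*sqrt(247) ≈ 8146.3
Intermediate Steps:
sqrt(2714 + (2538 + 3640)) - 1*(-8052) = sqrt(2714 + 6178) + 8052 = sqrt(8892) + 8052 = 6*sqrt(247) + 8052 = 8052 + 6*sqrt(247)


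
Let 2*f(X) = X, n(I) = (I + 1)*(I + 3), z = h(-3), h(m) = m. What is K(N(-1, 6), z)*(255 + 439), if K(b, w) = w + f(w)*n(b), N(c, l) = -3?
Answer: -2082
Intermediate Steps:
z = -3
n(I) = (1 + I)*(3 + I)
f(X) = X/2
K(b, w) = w + w*(3 + b² + 4*b)/2 (K(b, w) = w + (w/2)*(3 + b² + 4*b) = w + w*(3 + b² + 4*b)/2)
K(N(-1, 6), z)*(255 + 439) = ((½)*(-3)*(5 + (-3)² + 4*(-3)))*(255 + 439) = ((½)*(-3)*(5 + 9 - 12))*694 = ((½)*(-3)*2)*694 = -3*694 = -2082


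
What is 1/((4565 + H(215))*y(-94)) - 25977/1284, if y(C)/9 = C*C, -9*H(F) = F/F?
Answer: -785843700297/38842949968 ≈ -20.231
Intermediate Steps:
H(F) = -⅑ (H(F) = -F/(9*F) = -⅑*1 = -⅑)
y(C) = 9*C² (y(C) = 9*(C*C) = 9*C²)
1/((4565 + H(215))*y(-94)) - 25977/1284 = 1/((4565 - ⅑)*((9*(-94)²))) - 25977/1284 = 1/((41084/9)*((9*8836))) - 25977*1/1284 = (9/41084)/79524 - 8659/428 = (9/41084)*(1/79524) - 8659/428 = 1/363018224 - 8659/428 = -785843700297/38842949968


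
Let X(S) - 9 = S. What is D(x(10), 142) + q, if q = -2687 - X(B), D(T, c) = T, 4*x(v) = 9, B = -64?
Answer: -10519/4 ≈ -2629.8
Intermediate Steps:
x(v) = 9/4 (x(v) = (1/4)*9 = 9/4)
X(S) = 9 + S
q = -2632 (q = -2687 - (9 - 64) = -2687 - 1*(-55) = -2687 + 55 = -2632)
D(x(10), 142) + q = 9/4 - 2632 = -10519/4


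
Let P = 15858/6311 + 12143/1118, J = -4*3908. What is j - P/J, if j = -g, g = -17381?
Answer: 1917031773378533/110294671136 ≈ 17381.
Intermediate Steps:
J = -15632
P = 94363717/7055698 (P = 15858*(1/6311) + 12143*(1/1118) = 15858/6311 + 12143/1118 = 94363717/7055698 ≈ 13.374)
j = 17381 (j = -1*(-17381) = 17381)
j - P/J = 17381 - 94363717/(7055698*(-15632)) = 17381 - 94363717*(-1)/(7055698*15632) = 17381 - 1*(-94363717/110294671136) = 17381 + 94363717/110294671136 = 1917031773378533/110294671136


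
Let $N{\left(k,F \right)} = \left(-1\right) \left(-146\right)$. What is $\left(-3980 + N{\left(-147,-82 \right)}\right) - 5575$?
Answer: $-9409$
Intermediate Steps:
$N{\left(k,F \right)} = 146$
$\left(-3980 + N{\left(-147,-82 \right)}\right) - 5575 = \left(-3980 + 146\right) - 5575 = -3834 - 5575 = -9409$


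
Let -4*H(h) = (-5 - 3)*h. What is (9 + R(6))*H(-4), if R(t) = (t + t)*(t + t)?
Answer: -1224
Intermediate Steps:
R(t) = 4*t**2 (R(t) = (2*t)*(2*t) = 4*t**2)
H(h) = 2*h (H(h) = -(-5 - 3)*h/4 = -(-2)*h = 2*h)
(9 + R(6))*H(-4) = (9 + 4*6**2)*(2*(-4)) = (9 + 4*36)*(-8) = (9 + 144)*(-8) = 153*(-8) = -1224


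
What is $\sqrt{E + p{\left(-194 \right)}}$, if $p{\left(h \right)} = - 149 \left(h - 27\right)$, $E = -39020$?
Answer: $i \sqrt{6091} \approx 78.045 i$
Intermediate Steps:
$p{\left(h \right)} = 4023 - 149 h$ ($p{\left(h \right)} = - 149 \left(-27 + h\right) = 4023 - 149 h$)
$\sqrt{E + p{\left(-194 \right)}} = \sqrt{-39020 + \left(4023 - -28906\right)} = \sqrt{-39020 + \left(4023 + 28906\right)} = \sqrt{-39020 + 32929} = \sqrt{-6091} = i \sqrt{6091}$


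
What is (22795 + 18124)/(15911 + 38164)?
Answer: 40919/54075 ≈ 0.75671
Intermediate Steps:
(22795 + 18124)/(15911 + 38164) = 40919/54075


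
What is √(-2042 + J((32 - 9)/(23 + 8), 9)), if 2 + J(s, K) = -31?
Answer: 5*I*√83 ≈ 45.552*I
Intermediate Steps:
J(s, K) = -33 (J(s, K) = -2 - 31 = -33)
√(-2042 + J((32 - 9)/(23 + 8), 9)) = √(-2042 - 33) = √(-2075) = 5*I*√83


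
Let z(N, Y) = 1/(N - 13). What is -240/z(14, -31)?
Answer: -240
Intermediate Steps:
z(N, Y) = 1/(-13 + N)
-240/z(14, -31) = -240/(1/(-13 + 14)) = -240/(1/1) = -240/1 = -240*1 = -240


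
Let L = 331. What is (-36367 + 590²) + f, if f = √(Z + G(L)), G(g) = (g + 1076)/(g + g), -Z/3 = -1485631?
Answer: 311733 + 3*√217023060814/662 ≈ 3.1384e+5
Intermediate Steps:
Z = 4456893 (Z = -3*(-1485631) = 4456893)
G(g) = (1076 + g)/(2*g) (G(g) = (1076 + g)/((2*g)) = (1076 + g)*(1/(2*g)) = (1076 + g)/(2*g))
f = 3*√217023060814/662 (f = √(4456893 + (½)*(1076 + 331)/331) = √(4456893 + (½)*(1/331)*1407) = √(4456893 + 1407/662) = √(2950464573/662) = 3*√217023060814/662 ≈ 2111.1)
(-36367 + 590²) + f = (-36367 + 590²) + 3*√217023060814/662 = (-36367 + 348100) + 3*√217023060814/662 = 311733 + 3*√217023060814/662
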